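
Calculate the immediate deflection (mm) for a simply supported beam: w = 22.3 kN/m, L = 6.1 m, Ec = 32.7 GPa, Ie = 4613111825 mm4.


Convert: L = 6.1 m = 6100 mm, Ec = 32.7 GPa = 32700 MPa
delta = 5 * 22.3 * 6100^4 / (384 * 32700 * 4613111825)
= 2.67 mm

2.67


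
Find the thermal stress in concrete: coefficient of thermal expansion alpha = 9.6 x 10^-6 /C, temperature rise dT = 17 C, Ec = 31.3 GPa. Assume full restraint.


sigma = alpha * dT * Ec
= 9.6e-6 * 17 * 31.3 * 1000
= 5.108 MPa

5.108


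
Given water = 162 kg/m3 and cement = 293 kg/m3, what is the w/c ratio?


w/c = water / cement
w/c = 162 / 293 = 0.553

0.553


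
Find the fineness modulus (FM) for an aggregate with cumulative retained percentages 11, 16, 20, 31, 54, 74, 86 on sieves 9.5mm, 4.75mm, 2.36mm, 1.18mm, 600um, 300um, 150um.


FM = sum(cumulative % retained) / 100
= 292 / 100
= 2.92

2.92


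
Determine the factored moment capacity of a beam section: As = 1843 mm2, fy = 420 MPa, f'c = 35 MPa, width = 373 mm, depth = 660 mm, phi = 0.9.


a = As * fy / (0.85 * f'c * b)
= 1843 * 420 / (0.85 * 35 * 373)
= 69.7556 mm
Mn = As * fy * (d - a/2) / 10^6
= 483.8821 kN-m
phi*Mn = 0.9 * 483.8821 = 435.49 kN-m

435.49


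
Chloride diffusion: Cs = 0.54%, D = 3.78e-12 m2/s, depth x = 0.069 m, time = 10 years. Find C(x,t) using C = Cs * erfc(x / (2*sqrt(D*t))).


t_seconds = 10 * 365.25 * 24 * 3600 = 315576000.0 s
arg = 0.069 / (2 * sqrt(3.78e-12 * 315576000.0))
= 0.9989
erfc(0.9989) = 0.1578
C = 0.54 * 0.1578 = 0.0852%

0.0852


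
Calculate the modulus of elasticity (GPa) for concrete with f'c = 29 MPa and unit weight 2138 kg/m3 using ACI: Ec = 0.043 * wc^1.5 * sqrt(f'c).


Ec = 0.043 * 2138^1.5 * sqrt(29) / 1000
= 22.89 GPa

22.89


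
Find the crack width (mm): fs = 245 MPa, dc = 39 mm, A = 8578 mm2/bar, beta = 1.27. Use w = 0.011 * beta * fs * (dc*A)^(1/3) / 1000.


w = 0.011 * beta * fs * (dc * A)^(1/3) / 1000
= 0.011 * 1.27 * 245 * (39 * 8578)^(1/3) / 1000
= 0.238 mm

0.238


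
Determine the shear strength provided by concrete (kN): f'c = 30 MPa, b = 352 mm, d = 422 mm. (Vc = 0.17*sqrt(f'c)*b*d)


Vc = 0.17 * sqrt(30) * 352 * 422 / 1000
= 138.31 kN

138.31


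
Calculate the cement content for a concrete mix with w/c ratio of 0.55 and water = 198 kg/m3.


Cement = water / (w/c)
= 198 / 0.55
= 360.0 kg/m3

360.0


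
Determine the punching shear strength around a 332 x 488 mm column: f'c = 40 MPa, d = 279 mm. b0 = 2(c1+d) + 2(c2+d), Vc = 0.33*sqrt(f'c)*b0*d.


b0 = 2*(332 + 279) + 2*(488 + 279) = 2756 mm
Vc = 0.33 * sqrt(40) * 2756 * 279 / 1000
= 1604.82 kN

1604.82


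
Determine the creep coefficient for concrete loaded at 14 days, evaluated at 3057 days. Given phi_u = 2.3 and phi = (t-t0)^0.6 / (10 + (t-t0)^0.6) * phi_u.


dt = 3057 - 14 = 3043
phi = 3043^0.6 / (10 + 3043^0.6) * 2.3
= 2.127

2.127


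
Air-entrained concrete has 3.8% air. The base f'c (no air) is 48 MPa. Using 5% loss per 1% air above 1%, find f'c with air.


Strength loss = (3.8 - 1) * 5 = 14.0%
f'c = 48 * (1 - 14.0/100)
= 41.28 MPa

41.28


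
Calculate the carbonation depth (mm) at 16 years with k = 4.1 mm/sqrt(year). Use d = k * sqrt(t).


depth = k * sqrt(t)
= 4.1 * sqrt(16)
= 16.4 mm

16.4


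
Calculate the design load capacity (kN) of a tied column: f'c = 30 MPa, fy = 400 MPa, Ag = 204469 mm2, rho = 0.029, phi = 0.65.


Ast = rho * Ag = 0.029 * 204469 = 5929.601 mm2
phi*Pn = 0.65 * 0.80 * (0.85 * 30 * (204469 - 5929.601) + 400 * 5929.601) / 1000
= 3865.99 kN

3865.99


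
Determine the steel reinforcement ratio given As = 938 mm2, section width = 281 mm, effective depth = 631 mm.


rho = As / (b * d)
= 938 / (281 * 631)
= 0.0053

0.0053


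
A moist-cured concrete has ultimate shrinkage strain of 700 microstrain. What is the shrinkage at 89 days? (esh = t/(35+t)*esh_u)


esh(89) = 89 / (35 + 89) * 700
= 89 / 124 * 700
= 502.4 microstrain

502.4


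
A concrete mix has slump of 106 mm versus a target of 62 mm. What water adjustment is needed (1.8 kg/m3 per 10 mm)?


Difference = 62 - 106 = -44 mm
Water adjustment = -44 * 1.8 / 10 = -7.9 kg/m3

-7.9


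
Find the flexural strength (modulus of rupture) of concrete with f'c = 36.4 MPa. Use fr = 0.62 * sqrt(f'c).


fr = 0.62 * sqrt(36.4)
= 3.741 MPa

3.741


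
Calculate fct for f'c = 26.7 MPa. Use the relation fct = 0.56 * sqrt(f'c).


fct = 0.56 * sqrt(26.7)
= 0.56 * 5.167
= 2.894 MPa

2.894


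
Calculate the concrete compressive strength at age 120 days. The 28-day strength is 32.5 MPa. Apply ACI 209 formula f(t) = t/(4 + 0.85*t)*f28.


f(120) = 120 / (4 + 0.85 * 120) * 32.5
= 120 / 106.0 * 32.5
= 36.79 MPa

36.79


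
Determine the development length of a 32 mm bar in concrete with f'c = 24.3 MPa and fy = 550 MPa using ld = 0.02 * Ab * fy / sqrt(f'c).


Ab = pi * 32^2 / 4 = 804.248 mm2
ld = 0.02 * 804.248 * 550 / sqrt(24.3)
= 1794.6 mm

1794.6


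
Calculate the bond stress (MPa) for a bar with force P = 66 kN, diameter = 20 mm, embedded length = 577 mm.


u = P / (pi * db * ld)
= 66 * 1000 / (pi * 20 * 577)
= 1.82 MPa

1.82


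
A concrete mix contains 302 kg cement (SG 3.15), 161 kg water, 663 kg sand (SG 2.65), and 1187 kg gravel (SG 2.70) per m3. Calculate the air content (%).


Vol cement = 302 / (3.15 * 1000) = 0.095873 m3
Vol water = 161 / 1000 = 0.161 m3
Vol sand = 663 / (2.65 * 1000) = 0.250189 m3
Vol gravel = 1187 / (2.70 * 1000) = 0.43963 m3
Total solid + water volume = 0.946691 m3
Air = (1 - 0.946691) * 100 = 5.33%

5.33


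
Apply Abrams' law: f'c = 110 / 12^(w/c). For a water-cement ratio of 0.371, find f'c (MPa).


f'c = 110 / 12^0.371
= 110 / 2.514
= 43.75 MPa

43.75


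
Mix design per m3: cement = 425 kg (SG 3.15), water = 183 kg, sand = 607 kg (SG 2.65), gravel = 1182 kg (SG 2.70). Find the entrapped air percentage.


Vol cement = 425 / (3.15 * 1000) = 0.134921 m3
Vol water = 183 / 1000 = 0.183 m3
Vol sand = 607 / (2.65 * 1000) = 0.229057 m3
Vol gravel = 1182 / (2.70 * 1000) = 0.437778 m3
Total solid + water volume = 0.984755 m3
Air = (1 - 0.984755) * 100 = 1.52%

1.52


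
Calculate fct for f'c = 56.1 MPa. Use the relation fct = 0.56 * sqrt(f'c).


fct = 0.56 * sqrt(56.1)
= 0.56 * 7.49
= 4.194 MPa

4.194


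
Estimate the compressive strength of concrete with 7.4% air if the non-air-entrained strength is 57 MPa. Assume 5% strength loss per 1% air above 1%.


Strength loss = (7.4 - 1) * 5 = 32.0%
f'c = 57 * (1 - 32.0/100)
= 38.76 MPa

38.76


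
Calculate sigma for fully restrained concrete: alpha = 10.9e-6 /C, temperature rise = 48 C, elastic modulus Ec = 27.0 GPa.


sigma = alpha * dT * Ec
= 10.9e-6 * 48 * 27.0 * 1000
= 14.126 MPa

14.126


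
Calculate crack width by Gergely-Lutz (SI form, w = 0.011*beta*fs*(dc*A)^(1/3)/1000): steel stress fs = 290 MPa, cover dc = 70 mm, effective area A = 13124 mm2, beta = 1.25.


w = 0.011 * beta * fs * (dc * A)^(1/3) / 1000
= 0.011 * 1.25 * 290 * (70 * 13124)^(1/3) / 1000
= 0.388 mm

0.388


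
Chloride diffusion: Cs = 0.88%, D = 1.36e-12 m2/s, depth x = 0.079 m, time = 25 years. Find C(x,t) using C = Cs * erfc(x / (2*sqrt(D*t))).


t_seconds = 25 * 365.25 * 24 * 3600 = 788940000.0 s
arg = 0.079 / (2 * sqrt(1.36e-12 * 788940000.0))
= 1.2059
erfc(1.2059) = 0.0881
C = 0.88 * 0.0881 = 0.0775%

0.0775


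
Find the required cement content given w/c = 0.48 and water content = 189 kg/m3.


Cement = water / (w/c)
= 189 / 0.48
= 393.8 kg/m3

393.8


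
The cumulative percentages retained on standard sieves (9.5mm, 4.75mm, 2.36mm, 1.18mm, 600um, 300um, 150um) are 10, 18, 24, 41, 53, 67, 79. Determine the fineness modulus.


FM = sum(cumulative % retained) / 100
= 292 / 100
= 2.92

2.92


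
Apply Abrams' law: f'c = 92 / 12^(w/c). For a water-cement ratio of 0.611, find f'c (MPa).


f'c = 92 / 12^0.611
= 92 / 4.564
= 20.16 MPa

20.16


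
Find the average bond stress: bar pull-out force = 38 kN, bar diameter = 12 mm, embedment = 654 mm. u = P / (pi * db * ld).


u = P / (pi * db * ld)
= 38 * 1000 / (pi * 12 * 654)
= 1.541 MPa

1.541


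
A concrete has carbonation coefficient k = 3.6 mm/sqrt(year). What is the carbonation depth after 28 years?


depth = k * sqrt(t)
= 3.6 * sqrt(28)
= 19.05 mm

19.05


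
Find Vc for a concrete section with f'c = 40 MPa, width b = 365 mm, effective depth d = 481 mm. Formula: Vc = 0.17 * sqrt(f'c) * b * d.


Vc = 0.17 * sqrt(40) * 365 * 481 / 1000
= 188.76 kN

188.76


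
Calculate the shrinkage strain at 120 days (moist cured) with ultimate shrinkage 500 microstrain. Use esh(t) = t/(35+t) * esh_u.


esh(120) = 120 / (35 + 120) * 500
= 120 / 155 * 500
= 387.1 microstrain

387.1


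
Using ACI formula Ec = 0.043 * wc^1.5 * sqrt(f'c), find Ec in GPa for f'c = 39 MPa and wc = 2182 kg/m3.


Ec = 0.043 * 2182^1.5 * sqrt(39) / 1000
= 27.37 GPa

27.37


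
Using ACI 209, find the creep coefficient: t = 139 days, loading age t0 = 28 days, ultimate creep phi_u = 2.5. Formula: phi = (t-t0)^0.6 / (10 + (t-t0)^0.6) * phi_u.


dt = 139 - 28 = 111
phi = 111^0.6 / (10 + 111^0.6) * 2.5
= 1.57

1.57


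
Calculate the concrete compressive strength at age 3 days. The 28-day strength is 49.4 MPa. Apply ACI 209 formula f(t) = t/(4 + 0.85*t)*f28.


f(3) = 3 / (4 + 0.85 * 3) * 49.4
= 3 / 6.55 * 49.4
= 22.63 MPa

22.63


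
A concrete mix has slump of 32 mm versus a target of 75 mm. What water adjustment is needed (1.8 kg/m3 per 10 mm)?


Difference = 75 - 32 = 43 mm
Water adjustment = 43 * 1.8 / 10 = 7.7 kg/m3

7.7


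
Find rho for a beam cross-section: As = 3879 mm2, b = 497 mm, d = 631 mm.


rho = As / (b * d)
= 3879 / (497 * 631)
= 0.0124

0.0124


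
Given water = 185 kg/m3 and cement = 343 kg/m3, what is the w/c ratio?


w/c = water / cement
w/c = 185 / 343 = 0.539

0.539


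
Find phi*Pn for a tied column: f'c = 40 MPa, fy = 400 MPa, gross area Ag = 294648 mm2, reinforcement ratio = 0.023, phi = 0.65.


Ast = rho * Ag = 0.023 * 294648 = 6776.904 mm2
phi*Pn = 0.65 * 0.80 * (0.85 * 40 * (294648 - 6776.904) + 400 * 6776.904) / 1000
= 6499.16 kN

6499.16


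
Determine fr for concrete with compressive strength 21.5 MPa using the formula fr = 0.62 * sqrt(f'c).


fr = 0.62 * sqrt(21.5)
= 2.875 MPa

2.875


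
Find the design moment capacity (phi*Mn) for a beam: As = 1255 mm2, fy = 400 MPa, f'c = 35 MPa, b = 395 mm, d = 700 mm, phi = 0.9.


a = As * fy / (0.85 * f'c * b)
= 1255 * 400 / (0.85 * 35 * 395)
= 42.7189 mm
Mn = As * fy * (d - a/2) / 10^6
= 340.6776 kN-m
phi*Mn = 0.9 * 340.6776 = 306.61 kN-m

306.61


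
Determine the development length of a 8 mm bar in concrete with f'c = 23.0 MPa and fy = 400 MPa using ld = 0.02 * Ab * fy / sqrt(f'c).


Ab = pi * 8^2 / 4 = 50.265 mm2
ld = 0.02 * 50.265 * 400 / sqrt(23.0)
= 83.8 mm

83.8


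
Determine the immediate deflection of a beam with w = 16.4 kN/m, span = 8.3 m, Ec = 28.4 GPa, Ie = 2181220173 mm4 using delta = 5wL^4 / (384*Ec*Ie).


Convert: L = 8.3 m = 8300 mm, Ec = 28.4 GPa = 28400 MPa
delta = 5 * 16.4 * 8300^4 / (384 * 28400 * 2181220173)
= 16.36 mm

16.36


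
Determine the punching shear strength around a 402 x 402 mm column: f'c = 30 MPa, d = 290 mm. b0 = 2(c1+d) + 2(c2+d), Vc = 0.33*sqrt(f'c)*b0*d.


b0 = 2*(402 + 290) + 2*(402 + 290) = 2768 mm
Vc = 0.33 * sqrt(30) * 2768 * 290 / 1000
= 1450.9 kN

1450.9


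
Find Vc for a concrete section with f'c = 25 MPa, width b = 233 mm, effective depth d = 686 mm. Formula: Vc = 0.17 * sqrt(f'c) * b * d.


Vc = 0.17 * sqrt(25) * 233 * 686 / 1000
= 135.86 kN

135.86


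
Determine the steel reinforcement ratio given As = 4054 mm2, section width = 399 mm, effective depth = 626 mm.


rho = As / (b * d)
= 4054 / (399 * 626)
= 0.0162

0.0162


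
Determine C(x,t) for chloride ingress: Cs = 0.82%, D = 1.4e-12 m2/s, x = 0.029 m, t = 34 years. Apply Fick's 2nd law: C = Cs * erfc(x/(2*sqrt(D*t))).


t_seconds = 34 * 365.25 * 24 * 3600 = 1072958400.0 s
arg = 0.029 / (2 * sqrt(1.4e-12 * 1072958400.0))
= 0.3741
erfc(0.3741) = 0.5967
C = 0.82 * 0.5967 = 0.4893%

0.4893


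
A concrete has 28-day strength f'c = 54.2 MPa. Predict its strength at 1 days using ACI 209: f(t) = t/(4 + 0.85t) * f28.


f(1) = 1 / (4 + 0.85 * 1) * 54.2
= 1 / 4.85 * 54.2
= 11.18 MPa

11.18


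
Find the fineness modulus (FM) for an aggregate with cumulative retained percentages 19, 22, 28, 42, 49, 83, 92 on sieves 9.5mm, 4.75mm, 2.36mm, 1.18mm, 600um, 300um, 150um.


FM = sum(cumulative % retained) / 100
= 335 / 100
= 3.35

3.35


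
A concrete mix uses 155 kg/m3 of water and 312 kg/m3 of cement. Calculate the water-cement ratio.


w/c = water / cement
w/c = 155 / 312 = 0.497

0.497


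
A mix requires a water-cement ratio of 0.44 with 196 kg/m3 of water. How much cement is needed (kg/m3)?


Cement = water / (w/c)
= 196 / 0.44
= 445.5 kg/m3

445.5


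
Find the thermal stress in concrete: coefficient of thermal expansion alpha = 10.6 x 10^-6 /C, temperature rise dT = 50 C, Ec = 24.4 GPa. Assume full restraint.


sigma = alpha * dT * Ec
= 10.6e-6 * 50 * 24.4 * 1000
= 12.932 MPa

12.932


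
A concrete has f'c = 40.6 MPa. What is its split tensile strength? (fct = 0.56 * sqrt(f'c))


fct = 0.56 * sqrt(40.6)
= 0.56 * 6.372
= 3.568 MPa

3.568


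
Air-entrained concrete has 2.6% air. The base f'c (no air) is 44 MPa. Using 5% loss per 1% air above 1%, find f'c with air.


Strength loss = (2.6 - 1) * 5 = 8.0%
f'c = 44 * (1 - 8.0/100)
= 40.48 MPa

40.48


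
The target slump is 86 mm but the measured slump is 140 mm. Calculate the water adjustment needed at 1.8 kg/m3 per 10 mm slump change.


Difference = 86 - 140 = -54 mm
Water adjustment = -54 * 1.8 / 10 = -9.7 kg/m3

-9.7


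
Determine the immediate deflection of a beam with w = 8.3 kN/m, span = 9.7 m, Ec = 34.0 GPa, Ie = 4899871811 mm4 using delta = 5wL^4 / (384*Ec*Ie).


Convert: L = 9.7 m = 9700 mm, Ec = 34.0 GPa = 34000 MPa
delta = 5 * 8.3 * 9700^4 / (384 * 34000 * 4899871811)
= 5.74 mm

5.74


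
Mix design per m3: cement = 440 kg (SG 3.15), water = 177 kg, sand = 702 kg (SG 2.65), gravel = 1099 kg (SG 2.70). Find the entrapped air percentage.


Vol cement = 440 / (3.15 * 1000) = 0.139683 m3
Vol water = 177 / 1000 = 0.177 m3
Vol sand = 702 / (2.65 * 1000) = 0.264906 m3
Vol gravel = 1099 / (2.70 * 1000) = 0.407037 m3
Total solid + water volume = 0.988625 m3
Air = (1 - 0.988625) * 100 = 1.14%

1.14


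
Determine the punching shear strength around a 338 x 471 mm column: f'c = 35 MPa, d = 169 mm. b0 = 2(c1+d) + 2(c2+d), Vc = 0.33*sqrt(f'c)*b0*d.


b0 = 2*(338 + 169) + 2*(471 + 169) = 2294 mm
Vc = 0.33 * sqrt(35) * 2294 * 169 / 1000
= 756.88 kN

756.88


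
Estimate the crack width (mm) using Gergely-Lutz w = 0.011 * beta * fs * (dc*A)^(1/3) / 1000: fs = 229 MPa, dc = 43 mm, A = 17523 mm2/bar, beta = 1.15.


w = 0.011 * beta * fs * (dc * A)^(1/3) / 1000
= 0.011 * 1.15 * 229 * (43 * 17523)^(1/3) / 1000
= 0.264 mm

0.264


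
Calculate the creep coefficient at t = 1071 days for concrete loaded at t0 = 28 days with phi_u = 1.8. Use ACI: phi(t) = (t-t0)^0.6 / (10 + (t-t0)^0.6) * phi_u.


dt = 1071 - 28 = 1043
phi = 1043^0.6 / (10 + 1043^0.6) * 1.8
= 1.559

1.559


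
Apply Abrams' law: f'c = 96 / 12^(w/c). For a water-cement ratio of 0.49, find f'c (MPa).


f'c = 96 / 12^0.49
= 96 / 3.379
= 28.41 MPa

28.41


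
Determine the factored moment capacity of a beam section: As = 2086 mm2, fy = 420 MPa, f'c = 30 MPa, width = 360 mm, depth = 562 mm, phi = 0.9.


a = As * fy / (0.85 * f'c * b)
= 2086 * 420 / (0.85 * 30 * 360)
= 95.4379 mm
Mn = As * fy * (d - a/2) / 10^6
= 450.5719 kN-m
phi*Mn = 0.9 * 450.5719 = 405.51 kN-m

405.51


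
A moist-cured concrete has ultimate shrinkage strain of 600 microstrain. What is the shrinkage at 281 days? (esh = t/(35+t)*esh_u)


esh(281) = 281 / (35 + 281) * 600
= 281 / 316 * 600
= 533.5 microstrain

533.5


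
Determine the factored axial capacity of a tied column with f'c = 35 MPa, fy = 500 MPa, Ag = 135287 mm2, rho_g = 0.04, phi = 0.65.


Ast = rho * Ag = 0.04 * 135287 = 5411.48 mm2
phi*Pn = 0.65 * 0.80 * (0.85 * 35 * (135287 - 5411.48) + 500 * 5411.48) / 1000
= 3416.16 kN

3416.16


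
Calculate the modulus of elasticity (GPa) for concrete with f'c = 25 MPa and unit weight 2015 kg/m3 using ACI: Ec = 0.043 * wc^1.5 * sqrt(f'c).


Ec = 0.043 * 2015^1.5 * sqrt(25) / 1000
= 19.45 GPa

19.45


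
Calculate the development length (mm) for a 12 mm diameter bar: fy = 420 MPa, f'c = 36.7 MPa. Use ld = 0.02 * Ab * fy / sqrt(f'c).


Ab = pi * 12^2 / 4 = 113.097 mm2
ld = 0.02 * 113.097 * 420 / sqrt(36.7)
= 156.8 mm

156.8


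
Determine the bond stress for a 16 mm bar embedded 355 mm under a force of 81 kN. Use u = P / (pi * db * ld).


u = P / (pi * db * ld)
= 81 * 1000 / (pi * 16 * 355)
= 4.539 MPa

4.539


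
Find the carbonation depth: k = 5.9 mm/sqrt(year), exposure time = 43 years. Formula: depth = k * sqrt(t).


depth = k * sqrt(t)
= 5.9 * sqrt(43)
= 38.69 mm

38.69


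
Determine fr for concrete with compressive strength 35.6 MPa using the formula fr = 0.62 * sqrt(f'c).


fr = 0.62 * sqrt(35.6)
= 3.699 MPa

3.699


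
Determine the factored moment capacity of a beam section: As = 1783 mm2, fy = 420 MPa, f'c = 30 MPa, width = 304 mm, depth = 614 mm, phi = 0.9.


a = As * fy / (0.85 * f'c * b)
= 1783 * 420 / (0.85 * 30 * 304)
= 96.6022 mm
Mn = As * fy * (d - a/2) / 10^6
= 423.6293 kN-m
phi*Mn = 0.9 * 423.6293 = 381.27 kN-m

381.27


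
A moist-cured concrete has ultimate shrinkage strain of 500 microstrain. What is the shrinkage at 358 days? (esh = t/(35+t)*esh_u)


esh(358) = 358 / (35 + 358) * 500
= 358 / 393 * 500
= 455.5 microstrain

455.5


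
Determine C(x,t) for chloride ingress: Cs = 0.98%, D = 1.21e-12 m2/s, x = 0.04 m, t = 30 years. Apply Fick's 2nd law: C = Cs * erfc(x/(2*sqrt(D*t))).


t_seconds = 30 * 365.25 * 24 * 3600 = 946728000.0 s
arg = 0.04 / (2 * sqrt(1.21e-12 * 946728000.0))
= 0.5909
erfc(0.5909) = 0.4033
C = 0.98 * 0.4033 = 0.3953%

0.3953


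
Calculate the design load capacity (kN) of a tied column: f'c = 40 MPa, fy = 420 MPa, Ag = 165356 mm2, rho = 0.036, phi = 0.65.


Ast = rho * Ag = 0.036 * 165356 = 5952.816 mm2
phi*Pn = 0.65 * 0.80 * (0.85 * 40 * (165356 - 5952.816) + 420 * 5952.816) / 1000
= 4118.34 kN

4118.34


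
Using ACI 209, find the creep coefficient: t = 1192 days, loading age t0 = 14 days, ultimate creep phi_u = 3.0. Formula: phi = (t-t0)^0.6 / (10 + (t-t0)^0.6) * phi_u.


dt = 1192 - 14 = 1178
phi = 1178^0.6 / (10 + 1178^0.6) * 3.0
= 2.623

2.623


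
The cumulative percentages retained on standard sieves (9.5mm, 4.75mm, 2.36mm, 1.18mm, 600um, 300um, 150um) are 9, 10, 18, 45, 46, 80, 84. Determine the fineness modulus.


FM = sum(cumulative % retained) / 100
= 292 / 100
= 2.92

2.92


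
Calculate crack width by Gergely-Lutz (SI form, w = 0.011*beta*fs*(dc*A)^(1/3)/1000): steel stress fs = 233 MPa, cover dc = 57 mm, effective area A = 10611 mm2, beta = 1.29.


w = 0.011 * beta * fs * (dc * A)^(1/3) / 1000
= 0.011 * 1.29 * 233 * (57 * 10611)^(1/3) / 1000
= 0.28 mm

0.28


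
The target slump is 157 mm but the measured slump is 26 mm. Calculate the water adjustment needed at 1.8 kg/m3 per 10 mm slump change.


Difference = 157 - 26 = 131 mm
Water adjustment = 131 * 1.8 / 10 = 23.6 kg/m3

23.6


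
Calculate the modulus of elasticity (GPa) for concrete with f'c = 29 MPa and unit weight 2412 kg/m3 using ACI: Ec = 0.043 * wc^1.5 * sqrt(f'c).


Ec = 0.043 * 2412^1.5 * sqrt(29) / 1000
= 27.43 GPa

27.43


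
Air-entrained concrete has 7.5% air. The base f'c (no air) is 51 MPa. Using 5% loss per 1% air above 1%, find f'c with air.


Strength loss = (7.5 - 1) * 5 = 32.5%
f'c = 51 * (1 - 32.5/100)
= 34.43 MPa

34.43


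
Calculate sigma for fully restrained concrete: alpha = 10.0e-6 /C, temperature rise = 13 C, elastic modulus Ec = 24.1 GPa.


sigma = alpha * dT * Ec
= 10.0e-6 * 13 * 24.1 * 1000
= 3.133 MPa

3.133


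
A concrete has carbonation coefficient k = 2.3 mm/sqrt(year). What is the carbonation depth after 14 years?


depth = k * sqrt(t)
= 2.3 * sqrt(14)
= 8.61 mm

8.61


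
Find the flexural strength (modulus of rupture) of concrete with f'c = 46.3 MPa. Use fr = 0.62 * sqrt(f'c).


fr = 0.62 * sqrt(46.3)
= 4.219 MPa

4.219


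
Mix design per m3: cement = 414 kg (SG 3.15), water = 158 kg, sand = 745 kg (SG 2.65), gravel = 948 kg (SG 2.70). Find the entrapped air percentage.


Vol cement = 414 / (3.15 * 1000) = 0.131429 m3
Vol water = 158 / 1000 = 0.158 m3
Vol sand = 745 / (2.65 * 1000) = 0.281132 m3
Vol gravel = 948 / (2.70 * 1000) = 0.351111 m3
Total solid + water volume = 0.921672 m3
Air = (1 - 0.921672) * 100 = 7.83%

7.83


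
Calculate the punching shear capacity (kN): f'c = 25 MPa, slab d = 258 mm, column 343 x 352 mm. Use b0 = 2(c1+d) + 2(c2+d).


b0 = 2*(343 + 258) + 2*(352 + 258) = 2422 mm
Vc = 0.33 * sqrt(25) * 2422 * 258 / 1000
= 1031.05 kN

1031.05


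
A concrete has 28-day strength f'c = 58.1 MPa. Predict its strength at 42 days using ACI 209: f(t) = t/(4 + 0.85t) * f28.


f(42) = 42 / (4 + 0.85 * 42) * 58.1
= 42 / 39.7 * 58.1
= 61.47 MPa

61.47


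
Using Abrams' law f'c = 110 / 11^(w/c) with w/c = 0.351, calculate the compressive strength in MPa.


f'c = 110 / 11^0.351
= 110 / 2.32
= 47.41 MPa

47.41


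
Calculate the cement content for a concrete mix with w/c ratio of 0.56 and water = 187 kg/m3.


Cement = water / (w/c)
= 187 / 0.56
= 333.9 kg/m3

333.9


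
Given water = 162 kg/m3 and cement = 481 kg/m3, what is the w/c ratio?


w/c = water / cement
w/c = 162 / 481 = 0.337

0.337


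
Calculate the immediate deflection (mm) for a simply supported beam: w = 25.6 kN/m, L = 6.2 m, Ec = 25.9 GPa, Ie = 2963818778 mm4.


Convert: L = 6.2 m = 6200 mm, Ec = 25.9 GPa = 25900 MPa
delta = 5 * 25.6 * 6200^4 / (384 * 25900 * 2963818778)
= 6.42 mm

6.42


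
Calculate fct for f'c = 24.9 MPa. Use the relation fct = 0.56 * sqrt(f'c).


fct = 0.56 * sqrt(24.9)
= 0.56 * 4.99
= 2.794 MPa

2.794


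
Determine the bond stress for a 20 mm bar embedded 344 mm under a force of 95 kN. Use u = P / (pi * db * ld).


u = P / (pi * db * ld)
= 95 * 1000 / (pi * 20 * 344)
= 4.395 MPa

4.395


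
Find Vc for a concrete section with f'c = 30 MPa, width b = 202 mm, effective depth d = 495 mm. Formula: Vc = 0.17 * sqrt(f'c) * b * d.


Vc = 0.17 * sqrt(30) * 202 * 495 / 1000
= 93.1 kN

93.1


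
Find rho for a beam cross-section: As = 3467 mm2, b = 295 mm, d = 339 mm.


rho = As / (b * d)
= 3467 / (295 * 339)
= 0.0347

0.0347


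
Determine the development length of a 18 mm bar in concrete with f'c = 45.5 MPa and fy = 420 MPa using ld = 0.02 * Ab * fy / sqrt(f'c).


Ab = pi * 18^2 / 4 = 254.469 mm2
ld = 0.02 * 254.469 * 420 / sqrt(45.5)
= 316.9 mm

316.9


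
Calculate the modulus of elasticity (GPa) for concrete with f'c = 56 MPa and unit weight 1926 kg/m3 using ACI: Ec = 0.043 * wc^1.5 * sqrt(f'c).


Ec = 0.043 * 1926^1.5 * sqrt(56) / 1000
= 27.2 GPa

27.2


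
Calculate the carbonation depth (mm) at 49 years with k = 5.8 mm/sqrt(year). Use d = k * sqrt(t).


depth = k * sqrt(t)
= 5.8 * sqrt(49)
= 40.6 mm

40.6


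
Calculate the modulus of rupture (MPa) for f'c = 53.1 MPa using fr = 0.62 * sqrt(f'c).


fr = 0.62 * sqrt(53.1)
= 4.518 MPa

4.518


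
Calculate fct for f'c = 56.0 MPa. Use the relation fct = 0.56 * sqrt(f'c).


fct = 0.56 * sqrt(56.0)
= 0.56 * 7.483
= 4.191 MPa

4.191


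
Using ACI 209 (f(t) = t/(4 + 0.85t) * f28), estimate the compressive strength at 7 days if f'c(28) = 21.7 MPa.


f(7) = 7 / (4 + 0.85 * 7) * 21.7
= 7 / 9.95 * 21.7
= 15.27 MPa

15.27


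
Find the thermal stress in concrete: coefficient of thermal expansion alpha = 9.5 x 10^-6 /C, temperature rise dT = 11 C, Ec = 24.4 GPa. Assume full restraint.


sigma = alpha * dT * Ec
= 9.5e-6 * 11 * 24.4 * 1000
= 2.55 MPa

2.55


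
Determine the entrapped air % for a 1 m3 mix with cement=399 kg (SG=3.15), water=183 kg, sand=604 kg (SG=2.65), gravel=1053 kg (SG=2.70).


Vol cement = 399 / (3.15 * 1000) = 0.126667 m3
Vol water = 183 / 1000 = 0.183 m3
Vol sand = 604 / (2.65 * 1000) = 0.227925 m3
Vol gravel = 1053 / (2.70 * 1000) = 0.39 m3
Total solid + water volume = 0.927591 m3
Air = (1 - 0.927591) * 100 = 7.24%

7.24


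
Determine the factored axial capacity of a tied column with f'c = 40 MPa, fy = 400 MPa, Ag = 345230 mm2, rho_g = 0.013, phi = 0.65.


Ast = rho * Ag = 0.013 * 345230 = 4487.99 mm2
phi*Pn = 0.65 * 0.80 * (0.85 * 40 * (345230 - 4487.99) + 400 * 4487.99) / 1000
= 6957.82 kN

6957.82


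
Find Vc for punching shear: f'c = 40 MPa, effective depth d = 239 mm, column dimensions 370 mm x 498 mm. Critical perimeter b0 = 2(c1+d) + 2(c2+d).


b0 = 2*(370 + 239) + 2*(498 + 239) = 2692 mm
Vc = 0.33 * sqrt(40) * 2692 * 239 / 1000
= 1342.82 kN

1342.82


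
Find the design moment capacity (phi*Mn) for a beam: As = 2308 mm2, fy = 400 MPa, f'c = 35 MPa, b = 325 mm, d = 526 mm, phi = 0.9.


a = As * fy / (0.85 * f'c * b)
= 2308 * 400 / (0.85 * 35 * 325)
= 95.4829 mm
Mn = As * fy * (d - a/2) / 10^6
= 441.5283 kN-m
phi*Mn = 0.9 * 441.5283 = 397.38 kN-m

397.38


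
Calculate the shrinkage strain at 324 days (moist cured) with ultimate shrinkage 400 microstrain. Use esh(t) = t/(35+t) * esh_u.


esh(324) = 324 / (35 + 324) * 400
= 324 / 359 * 400
= 361.0 microstrain

361.0


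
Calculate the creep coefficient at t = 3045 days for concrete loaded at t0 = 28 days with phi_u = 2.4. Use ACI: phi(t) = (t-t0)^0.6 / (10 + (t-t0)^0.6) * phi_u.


dt = 3045 - 28 = 3017
phi = 3017^0.6 / (10 + 3017^0.6) * 2.4
= 2.219

2.219


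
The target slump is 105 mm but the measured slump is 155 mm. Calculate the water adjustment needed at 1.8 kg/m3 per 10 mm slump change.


Difference = 105 - 155 = -50 mm
Water adjustment = -50 * 1.8 / 10 = -9.0 kg/m3

-9.0


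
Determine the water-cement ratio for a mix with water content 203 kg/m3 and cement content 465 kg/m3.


w/c = water / cement
w/c = 203 / 465 = 0.437

0.437


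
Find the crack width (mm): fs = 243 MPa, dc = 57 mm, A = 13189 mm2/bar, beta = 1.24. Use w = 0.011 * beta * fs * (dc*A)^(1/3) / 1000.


w = 0.011 * beta * fs * (dc * A)^(1/3) / 1000
= 0.011 * 1.24 * 243 * (57 * 13189)^(1/3) / 1000
= 0.301 mm

0.301


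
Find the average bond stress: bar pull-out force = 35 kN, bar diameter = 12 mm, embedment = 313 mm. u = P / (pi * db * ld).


u = P / (pi * db * ld)
= 35 * 1000 / (pi * 12 * 313)
= 2.966 MPa

2.966


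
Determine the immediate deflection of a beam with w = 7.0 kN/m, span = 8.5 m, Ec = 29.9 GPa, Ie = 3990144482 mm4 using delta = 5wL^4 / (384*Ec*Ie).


Convert: L = 8.5 m = 8500 mm, Ec = 29.9 GPa = 29900 MPa
delta = 5 * 7.0 * 8500^4 / (384 * 29900 * 3990144482)
= 3.99 mm

3.99


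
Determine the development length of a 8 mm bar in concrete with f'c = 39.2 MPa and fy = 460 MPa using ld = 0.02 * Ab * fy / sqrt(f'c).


Ab = pi * 8^2 / 4 = 50.265 mm2
ld = 0.02 * 50.265 * 460 / sqrt(39.2)
= 73.9 mm

73.9


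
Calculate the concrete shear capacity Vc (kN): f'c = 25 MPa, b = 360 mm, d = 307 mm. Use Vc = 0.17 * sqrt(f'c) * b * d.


Vc = 0.17 * sqrt(25) * 360 * 307 / 1000
= 93.94 kN

93.94


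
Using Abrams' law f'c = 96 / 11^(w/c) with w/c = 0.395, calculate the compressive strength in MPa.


f'c = 96 / 11^0.395
= 96 / 2.578
= 37.23 MPa

37.23


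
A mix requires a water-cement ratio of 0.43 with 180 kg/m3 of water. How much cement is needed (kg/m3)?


Cement = water / (w/c)
= 180 / 0.43
= 418.6 kg/m3

418.6


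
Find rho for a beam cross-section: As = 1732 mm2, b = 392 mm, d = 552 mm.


rho = As / (b * d)
= 1732 / (392 * 552)
= 0.008

0.008


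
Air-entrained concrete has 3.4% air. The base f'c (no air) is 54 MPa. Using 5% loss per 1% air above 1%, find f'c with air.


Strength loss = (3.4 - 1) * 5 = 12.0%
f'c = 54 * (1 - 12.0/100)
= 47.52 MPa

47.52


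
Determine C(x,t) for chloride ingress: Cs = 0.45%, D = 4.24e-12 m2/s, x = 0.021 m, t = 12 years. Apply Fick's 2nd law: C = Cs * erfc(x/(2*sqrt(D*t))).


t_seconds = 12 * 365.25 * 24 * 3600 = 378691200.0 s
arg = 0.021 / (2 * sqrt(4.24e-12 * 378691200.0))
= 0.262
erfc(0.262) = 0.711
C = 0.45 * 0.711 = 0.3199%

0.3199


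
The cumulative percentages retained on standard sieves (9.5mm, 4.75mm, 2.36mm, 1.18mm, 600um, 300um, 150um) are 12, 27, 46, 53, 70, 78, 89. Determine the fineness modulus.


FM = sum(cumulative % retained) / 100
= 375 / 100
= 3.75

3.75


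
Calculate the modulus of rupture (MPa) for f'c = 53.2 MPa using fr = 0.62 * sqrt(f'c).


fr = 0.62 * sqrt(53.2)
= 4.522 MPa

4.522


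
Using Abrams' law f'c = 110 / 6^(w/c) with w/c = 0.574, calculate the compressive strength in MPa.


f'c = 110 / 6^0.574
= 110 / 2.797
= 39.33 MPa

39.33


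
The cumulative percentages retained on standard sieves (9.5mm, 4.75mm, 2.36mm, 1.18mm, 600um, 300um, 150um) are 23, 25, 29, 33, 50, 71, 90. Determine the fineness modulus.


FM = sum(cumulative % retained) / 100
= 321 / 100
= 3.21

3.21


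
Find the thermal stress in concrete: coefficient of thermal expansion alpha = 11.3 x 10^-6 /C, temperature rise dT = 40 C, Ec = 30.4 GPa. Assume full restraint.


sigma = alpha * dT * Ec
= 11.3e-6 * 40 * 30.4 * 1000
= 13.741 MPa

13.741


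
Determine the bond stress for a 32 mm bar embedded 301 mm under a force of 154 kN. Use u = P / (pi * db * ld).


u = P / (pi * db * ld)
= 154 * 1000 / (pi * 32 * 301)
= 5.089 MPa

5.089


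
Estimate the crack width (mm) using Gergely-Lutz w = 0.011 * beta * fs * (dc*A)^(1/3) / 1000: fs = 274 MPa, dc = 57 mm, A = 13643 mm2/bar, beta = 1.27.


w = 0.011 * beta * fs * (dc * A)^(1/3) / 1000
= 0.011 * 1.27 * 274 * (57 * 13643)^(1/3) / 1000
= 0.352 mm

0.352


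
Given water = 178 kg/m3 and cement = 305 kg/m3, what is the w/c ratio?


w/c = water / cement
w/c = 178 / 305 = 0.584

0.584


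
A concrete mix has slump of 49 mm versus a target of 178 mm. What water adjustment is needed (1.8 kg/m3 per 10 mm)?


Difference = 178 - 49 = 129 mm
Water adjustment = 129 * 1.8 / 10 = 23.2 kg/m3

23.2


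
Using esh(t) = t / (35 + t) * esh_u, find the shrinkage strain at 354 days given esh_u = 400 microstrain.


esh(354) = 354 / (35 + 354) * 400
= 354 / 389 * 400
= 364.0 microstrain

364.0


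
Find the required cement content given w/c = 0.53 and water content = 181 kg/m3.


Cement = water / (w/c)
= 181 / 0.53
= 341.5 kg/m3

341.5


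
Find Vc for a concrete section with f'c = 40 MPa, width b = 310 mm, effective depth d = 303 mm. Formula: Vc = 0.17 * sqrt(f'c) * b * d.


Vc = 0.17 * sqrt(40) * 310 * 303 / 1000
= 100.99 kN

100.99


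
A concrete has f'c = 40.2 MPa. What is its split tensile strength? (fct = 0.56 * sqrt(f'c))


fct = 0.56 * sqrt(40.2)
= 0.56 * 6.34
= 3.551 MPa

3.551


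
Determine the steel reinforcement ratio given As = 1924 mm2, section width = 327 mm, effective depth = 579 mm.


rho = As / (b * d)
= 1924 / (327 * 579)
= 0.0102

0.0102


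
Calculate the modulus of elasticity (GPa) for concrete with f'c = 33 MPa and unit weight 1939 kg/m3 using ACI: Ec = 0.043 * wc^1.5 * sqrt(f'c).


Ec = 0.043 * 1939^1.5 * sqrt(33) / 1000
= 21.09 GPa

21.09


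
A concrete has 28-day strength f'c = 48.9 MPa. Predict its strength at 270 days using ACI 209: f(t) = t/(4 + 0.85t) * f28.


f(270) = 270 / (4 + 0.85 * 270) * 48.9
= 270 / 233.5 * 48.9
= 56.54 MPa

56.54


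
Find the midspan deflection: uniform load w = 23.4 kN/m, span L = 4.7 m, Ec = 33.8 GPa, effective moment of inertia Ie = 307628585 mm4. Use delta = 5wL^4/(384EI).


Convert: L = 4.7 m = 4700 mm, Ec = 33.8 GPa = 33800 MPa
delta = 5 * 23.4 * 4700^4 / (384 * 33800 * 307628585)
= 14.3 mm

14.3


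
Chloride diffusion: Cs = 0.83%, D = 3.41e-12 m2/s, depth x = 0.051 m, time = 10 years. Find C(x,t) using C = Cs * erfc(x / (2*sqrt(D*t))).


t_seconds = 10 * 365.25 * 24 * 3600 = 315576000.0 s
arg = 0.051 / (2 * sqrt(3.41e-12 * 315576000.0))
= 0.7773
erfc(0.7773) = 0.2716
C = 0.83 * 0.2716 = 0.2255%

0.2255


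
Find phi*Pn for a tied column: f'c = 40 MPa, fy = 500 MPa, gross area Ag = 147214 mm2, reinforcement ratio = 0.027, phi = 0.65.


Ast = rho * Ag = 0.027 * 147214 = 3974.778 mm2
phi*Pn = 0.65 * 0.80 * (0.85 * 40 * (147214 - 3974.778) + 500 * 3974.778) / 1000
= 3565.91 kN

3565.91


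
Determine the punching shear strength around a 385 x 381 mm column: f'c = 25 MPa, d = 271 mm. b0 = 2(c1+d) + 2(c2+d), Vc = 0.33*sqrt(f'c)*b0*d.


b0 = 2*(385 + 271) + 2*(381 + 271) = 2616 mm
Vc = 0.33 * sqrt(25) * 2616 * 271 / 1000
= 1169.74 kN

1169.74


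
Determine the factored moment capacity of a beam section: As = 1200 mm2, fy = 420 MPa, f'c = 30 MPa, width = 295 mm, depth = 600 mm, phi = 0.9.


a = As * fy / (0.85 * f'c * b)
= 1200 * 420 / (0.85 * 30 * 295)
= 66.999 mm
Mn = As * fy * (d - a/2) / 10^6
= 285.5163 kN-m
phi*Mn = 0.9 * 285.5163 = 256.96 kN-m

256.96


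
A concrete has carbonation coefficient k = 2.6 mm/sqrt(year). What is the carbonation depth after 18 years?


depth = k * sqrt(t)
= 2.6 * sqrt(18)
= 11.03 mm

11.03


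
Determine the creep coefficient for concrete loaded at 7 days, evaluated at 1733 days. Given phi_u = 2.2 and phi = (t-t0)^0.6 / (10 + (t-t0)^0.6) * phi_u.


dt = 1733 - 7 = 1726
phi = 1726^0.6 / (10 + 1726^0.6) * 2.2
= 1.974

1.974


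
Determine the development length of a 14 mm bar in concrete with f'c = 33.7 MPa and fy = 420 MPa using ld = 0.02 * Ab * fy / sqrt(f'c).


Ab = pi * 14^2 / 4 = 153.938 mm2
ld = 0.02 * 153.938 * 420 / sqrt(33.7)
= 222.7 mm

222.7


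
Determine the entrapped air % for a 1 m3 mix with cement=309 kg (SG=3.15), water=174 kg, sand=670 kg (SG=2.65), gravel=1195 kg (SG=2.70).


Vol cement = 309 / (3.15 * 1000) = 0.098095 m3
Vol water = 174 / 1000 = 0.174 m3
Vol sand = 670 / (2.65 * 1000) = 0.25283 m3
Vol gravel = 1195 / (2.70 * 1000) = 0.442593 m3
Total solid + water volume = 0.967518 m3
Air = (1 - 0.967518) * 100 = 3.25%

3.25


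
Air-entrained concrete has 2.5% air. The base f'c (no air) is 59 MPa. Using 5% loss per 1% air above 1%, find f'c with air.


Strength loss = (2.5 - 1) * 5 = 7.5%
f'c = 59 * (1 - 7.5/100)
= 54.58 MPa

54.58


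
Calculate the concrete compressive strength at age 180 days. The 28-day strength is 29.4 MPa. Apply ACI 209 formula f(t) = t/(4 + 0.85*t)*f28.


f(180) = 180 / (4 + 0.85 * 180) * 29.4
= 180 / 157.0 * 29.4
= 33.71 MPa

33.71


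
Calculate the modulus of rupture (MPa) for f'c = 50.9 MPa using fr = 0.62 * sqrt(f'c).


fr = 0.62 * sqrt(50.9)
= 4.423 MPa

4.423


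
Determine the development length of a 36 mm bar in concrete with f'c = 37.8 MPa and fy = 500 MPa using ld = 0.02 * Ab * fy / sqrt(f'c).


Ab = pi * 36^2 / 4 = 1017.876 mm2
ld = 0.02 * 1017.876 * 500 / sqrt(37.8)
= 1655.6 mm

1655.6


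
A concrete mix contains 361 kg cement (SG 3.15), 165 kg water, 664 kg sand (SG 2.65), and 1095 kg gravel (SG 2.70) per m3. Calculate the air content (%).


Vol cement = 361 / (3.15 * 1000) = 0.114603 m3
Vol water = 165 / 1000 = 0.165 m3
Vol sand = 664 / (2.65 * 1000) = 0.250566 m3
Vol gravel = 1095 / (2.70 * 1000) = 0.405556 m3
Total solid + water volume = 0.935725 m3
Air = (1 - 0.935725) * 100 = 6.43%

6.43


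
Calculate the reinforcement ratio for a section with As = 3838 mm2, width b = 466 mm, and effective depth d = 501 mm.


rho = As / (b * d)
= 3838 / (466 * 501)
= 0.0164

0.0164


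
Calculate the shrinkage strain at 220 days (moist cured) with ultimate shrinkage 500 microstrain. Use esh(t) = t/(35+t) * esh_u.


esh(220) = 220 / (35 + 220) * 500
= 220 / 255 * 500
= 431.4 microstrain

431.4


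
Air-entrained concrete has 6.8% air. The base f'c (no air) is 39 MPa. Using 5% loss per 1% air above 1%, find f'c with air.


Strength loss = (6.8 - 1) * 5 = 29.0%
f'c = 39 * (1 - 29.0/100)
= 27.69 MPa

27.69


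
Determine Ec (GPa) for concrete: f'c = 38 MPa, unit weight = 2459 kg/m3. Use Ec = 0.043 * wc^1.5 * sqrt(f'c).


Ec = 0.043 * 2459^1.5 * sqrt(38) / 1000
= 32.32 GPa

32.32


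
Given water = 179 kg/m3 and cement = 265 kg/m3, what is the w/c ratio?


w/c = water / cement
w/c = 179 / 265 = 0.675

0.675


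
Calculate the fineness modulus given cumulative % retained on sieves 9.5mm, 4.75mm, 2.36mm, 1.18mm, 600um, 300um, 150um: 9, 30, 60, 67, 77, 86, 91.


FM = sum(cumulative % retained) / 100
= 420 / 100
= 4.2

4.2


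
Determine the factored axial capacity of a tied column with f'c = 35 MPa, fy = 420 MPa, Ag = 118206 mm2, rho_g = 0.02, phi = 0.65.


Ast = rho * Ag = 0.02 * 118206 = 2364.12 mm2
phi*Pn = 0.65 * 0.80 * (0.85 * 35 * (118206 - 2364.12) + 420 * 2364.12) / 1000
= 2308.4 kN

2308.4


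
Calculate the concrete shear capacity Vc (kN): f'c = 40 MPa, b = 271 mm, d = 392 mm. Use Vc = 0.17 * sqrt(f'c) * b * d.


Vc = 0.17 * sqrt(40) * 271 * 392 / 1000
= 114.22 kN

114.22


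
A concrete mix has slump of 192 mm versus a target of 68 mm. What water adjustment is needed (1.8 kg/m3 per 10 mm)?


Difference = 68 - 192 = -124 mm
Water adjustment = -124 * 1.8 / 10 = -22.3 kg/m3

-22.3


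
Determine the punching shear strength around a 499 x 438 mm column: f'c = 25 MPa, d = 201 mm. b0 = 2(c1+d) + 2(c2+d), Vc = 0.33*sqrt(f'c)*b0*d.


b0 = 2*(499 + 201) + 2*(438 + 201) = 2678 mm
Vc = 0.33 * sqrt(25) * 2678 * 201 / 1000
= 888.16 kN

888.16


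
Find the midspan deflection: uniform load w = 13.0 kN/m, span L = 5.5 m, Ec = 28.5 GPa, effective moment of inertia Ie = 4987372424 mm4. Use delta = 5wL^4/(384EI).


Convert: L = 5.5 m = 5500 mm, Ec = 28.5 GPa = 28500 MPa
delta = 5 * 13.0 * 5500^4 / (384 * 28500 * 4987372424)
= 1.09 mm

1.09


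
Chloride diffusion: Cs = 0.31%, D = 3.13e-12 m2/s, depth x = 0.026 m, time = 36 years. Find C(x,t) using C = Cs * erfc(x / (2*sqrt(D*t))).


t_seconds = 36 * 365.25 * 24 * 3600 = 1136073600.0 s
arg = 0.026 / (2 * sqrt(3.13e-12 * 1136073600.0))
= 0.218
erfc(0.218) = 0.7578
C = 0.31 * 0.7578 = 0.2349%

0.2349


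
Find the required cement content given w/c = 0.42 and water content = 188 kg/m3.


Cement = water / (w/c)
= 188 / 0.42
= 447.6 kg/m3

447.6


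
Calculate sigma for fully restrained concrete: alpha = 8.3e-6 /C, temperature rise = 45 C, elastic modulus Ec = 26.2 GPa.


sigma = alpha * dT * Ec
= 8.3e-6 * 45 * 26.2 * 1000
= 9.786 MPa

9.786


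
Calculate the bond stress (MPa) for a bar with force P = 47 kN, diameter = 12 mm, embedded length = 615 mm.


u = P / (pi * db * ld)
= 47 * 1000 / (pi * 12 * 615)
= 2.027 MPa

2.027


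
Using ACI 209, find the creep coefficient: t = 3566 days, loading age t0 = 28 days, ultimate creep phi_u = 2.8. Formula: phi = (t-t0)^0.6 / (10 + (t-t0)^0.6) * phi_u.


dt = 3566 - 28 = 3538
phi = 3538^0.6 / (10 + 3538^0.6) * 2.8
= 2.606

2.606


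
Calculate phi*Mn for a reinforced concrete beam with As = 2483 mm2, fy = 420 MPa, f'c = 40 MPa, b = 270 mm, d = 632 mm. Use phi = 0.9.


a = As * fy / (0.85 * f'c * b)
= 2483 * 420 / (0.85 * 40 * 270)
= 113.6013 mm
Mn = As * fy * (d - a/2) / 10^6
= 599.8524 kN-m
phi*Mn = 0.9 * 599.8524 = 539.87 kN-m

539.87


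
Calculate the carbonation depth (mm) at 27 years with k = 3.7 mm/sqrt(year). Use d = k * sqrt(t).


depth = k * sqrt(t)
= 3.7 * sqrt(27)
= 19.23 mm

19.23


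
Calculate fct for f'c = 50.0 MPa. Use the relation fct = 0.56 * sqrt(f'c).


fct = 0.56 * sqrt(50.0)
= 0.56 * 7.071
= 3.96 MPa

3.96


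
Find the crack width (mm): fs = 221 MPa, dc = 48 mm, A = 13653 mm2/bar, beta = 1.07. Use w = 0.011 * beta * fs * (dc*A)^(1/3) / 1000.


w = 0.011 * beta * fs * (dc * A)^(1/3) / 1000
= 0.011 * 1.07 * 221 * (48 * 13653)^(1/3) / 1000
= 0.226 mm

0.226
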